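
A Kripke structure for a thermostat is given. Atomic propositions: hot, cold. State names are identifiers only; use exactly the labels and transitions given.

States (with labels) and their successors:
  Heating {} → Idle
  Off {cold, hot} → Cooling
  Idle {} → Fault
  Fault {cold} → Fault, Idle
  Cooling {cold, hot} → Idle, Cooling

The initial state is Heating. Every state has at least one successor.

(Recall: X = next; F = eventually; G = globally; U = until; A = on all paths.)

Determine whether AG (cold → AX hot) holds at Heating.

States satisfying cold → AX hot: {Heating, Off, Idle}.
States satisfying AG (cold → AX hot): ∅.
Fault is reachable from Heating and violates cold → AX hot, so AG fails at Heating.
Heating ∉ Sat(AG (cold → AX hot)).

Does not hold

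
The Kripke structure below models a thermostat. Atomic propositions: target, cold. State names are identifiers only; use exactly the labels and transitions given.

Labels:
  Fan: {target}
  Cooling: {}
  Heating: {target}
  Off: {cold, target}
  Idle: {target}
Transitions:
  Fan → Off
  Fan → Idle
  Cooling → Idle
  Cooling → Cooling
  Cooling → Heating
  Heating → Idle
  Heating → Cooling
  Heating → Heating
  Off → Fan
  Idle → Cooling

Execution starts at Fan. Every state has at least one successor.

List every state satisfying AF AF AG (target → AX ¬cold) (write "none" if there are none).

States satisfying AF AG (target → AX ¬cold): {Cooling, Heating, Idle}.
States satisfying AF AF AG (target → AX ¬cold): {Cooling, Heating, Idle}.

{Cooling, Heating, Idle}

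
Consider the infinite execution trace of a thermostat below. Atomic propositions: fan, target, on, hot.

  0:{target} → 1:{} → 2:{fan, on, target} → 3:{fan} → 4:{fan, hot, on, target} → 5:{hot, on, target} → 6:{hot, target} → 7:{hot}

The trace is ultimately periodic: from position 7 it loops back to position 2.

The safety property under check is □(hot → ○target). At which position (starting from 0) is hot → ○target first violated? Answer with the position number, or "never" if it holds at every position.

Check hot → ○target at each position in order: 0 ✓, 1 ✓, 2 ✓, 3 ✓, 4 ✓, 5 ✓.
At position 6 the labels are {hot, target} and the next position 7 has {hot}, so hot → ○target is false there. This is the first violation.

6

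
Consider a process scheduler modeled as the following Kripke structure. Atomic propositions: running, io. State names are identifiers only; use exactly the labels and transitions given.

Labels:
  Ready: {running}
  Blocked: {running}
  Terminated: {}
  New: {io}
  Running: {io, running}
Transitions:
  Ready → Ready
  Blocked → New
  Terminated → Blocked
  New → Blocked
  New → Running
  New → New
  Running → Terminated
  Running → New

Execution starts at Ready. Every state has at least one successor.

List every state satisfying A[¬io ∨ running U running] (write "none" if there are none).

States satisfying ¬io ∨ running: {Ready, Blocked, Terminated, Running}.
States satisfying running: {Ready, Blocked, Running}.
States satisfying A[¬io ∨ running U running]: {Ready, Blocked, Terminated, Running}.

{Ready, Blocked, Terminated, Running}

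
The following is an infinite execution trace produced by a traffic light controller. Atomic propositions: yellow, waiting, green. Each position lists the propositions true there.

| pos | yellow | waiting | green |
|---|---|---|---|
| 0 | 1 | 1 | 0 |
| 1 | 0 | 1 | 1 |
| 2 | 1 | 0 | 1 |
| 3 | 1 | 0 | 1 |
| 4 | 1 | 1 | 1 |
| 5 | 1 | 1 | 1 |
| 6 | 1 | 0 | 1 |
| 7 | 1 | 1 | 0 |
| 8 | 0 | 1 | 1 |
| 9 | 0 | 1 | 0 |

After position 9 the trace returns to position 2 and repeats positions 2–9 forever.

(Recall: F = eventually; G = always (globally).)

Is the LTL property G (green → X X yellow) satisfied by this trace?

green → X X yellow must hold at every position from 0 onward. It fails at position 6, so G (green → X X yellow) is false.
Positions where green holds: 1, 2, 3, 4, 5, 6, 8.
Check X X yellow at each: 1→ok, 2→ok, 3→ok, 4→ok, 5→ok, 6→fails, 8→ok.

Violated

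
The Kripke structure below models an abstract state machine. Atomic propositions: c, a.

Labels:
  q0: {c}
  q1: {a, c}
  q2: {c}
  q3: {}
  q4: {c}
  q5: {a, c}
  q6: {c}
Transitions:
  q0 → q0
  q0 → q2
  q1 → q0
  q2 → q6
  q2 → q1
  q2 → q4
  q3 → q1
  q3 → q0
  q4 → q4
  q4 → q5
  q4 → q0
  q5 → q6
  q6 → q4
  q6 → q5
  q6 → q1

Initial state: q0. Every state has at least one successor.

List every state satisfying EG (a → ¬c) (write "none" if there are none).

{q0, q2, q3, q4, q6}

States satisfying a → ¬c: {q0, q2, q3, q4, q6}.
States satisfying EG (a → ¬c): {q0, q2, q3, q4, q6}.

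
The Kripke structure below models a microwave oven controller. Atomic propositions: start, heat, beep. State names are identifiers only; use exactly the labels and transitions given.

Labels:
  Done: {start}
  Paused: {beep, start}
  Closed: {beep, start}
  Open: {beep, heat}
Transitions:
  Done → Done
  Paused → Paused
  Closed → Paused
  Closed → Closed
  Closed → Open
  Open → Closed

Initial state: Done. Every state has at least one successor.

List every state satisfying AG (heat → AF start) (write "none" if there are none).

States satisfying heat → AF start: {Done, Paused, Closed, Open}.
States satisfying AG (heat → AF start): {Done, Paused, Closed, Open}.

{Done, Paused, Closed, Open}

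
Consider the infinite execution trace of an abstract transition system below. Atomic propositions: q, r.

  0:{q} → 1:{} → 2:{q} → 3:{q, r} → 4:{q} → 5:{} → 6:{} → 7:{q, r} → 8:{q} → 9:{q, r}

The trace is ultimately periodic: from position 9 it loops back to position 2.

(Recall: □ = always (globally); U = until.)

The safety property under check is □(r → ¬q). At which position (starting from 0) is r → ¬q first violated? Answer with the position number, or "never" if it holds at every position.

3

Check r → ¬q at each position in order: 0 ✓, 1 ✓, 2 ✓.
At position 3 the labels are {q, r}, so r → ¬q is false there. This is the first violation.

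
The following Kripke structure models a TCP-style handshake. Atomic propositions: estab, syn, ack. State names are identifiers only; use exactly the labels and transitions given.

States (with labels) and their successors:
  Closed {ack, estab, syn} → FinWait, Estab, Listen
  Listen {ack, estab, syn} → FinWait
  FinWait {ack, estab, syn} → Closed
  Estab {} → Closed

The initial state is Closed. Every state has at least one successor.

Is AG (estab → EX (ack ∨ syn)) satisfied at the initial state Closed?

Satisfied

States satisfying estab → EX (ack ∨ syn): {Closed, Listen, FinWait, Estab}.
States satisfying AG (estab → EX (ack ∨ syn)): {Closed, Listen, FinWait, Estab}.
Every state reachable from Closed satisfies estab → EX (ack ∨ syn).
Closed ∈ Sat(AG (estab → EX (ack ∨ syn))).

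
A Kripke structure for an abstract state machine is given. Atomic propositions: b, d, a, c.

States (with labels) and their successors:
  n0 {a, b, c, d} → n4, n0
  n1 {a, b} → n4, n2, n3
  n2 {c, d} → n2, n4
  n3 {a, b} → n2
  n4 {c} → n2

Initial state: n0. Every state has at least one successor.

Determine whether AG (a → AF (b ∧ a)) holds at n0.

Yes

States satisfying a → AF (b ∧ a): {n0, n1, n2, n3, n4}.
States satisfying AG (a → AF (b ∧ a)): {n0, n1, n2, n3, n4}.
Every state reachable from n0 satisfies a → AF (b ∧ a).
n0 ∈ Sat(AG (a → AF (b ∧ a))).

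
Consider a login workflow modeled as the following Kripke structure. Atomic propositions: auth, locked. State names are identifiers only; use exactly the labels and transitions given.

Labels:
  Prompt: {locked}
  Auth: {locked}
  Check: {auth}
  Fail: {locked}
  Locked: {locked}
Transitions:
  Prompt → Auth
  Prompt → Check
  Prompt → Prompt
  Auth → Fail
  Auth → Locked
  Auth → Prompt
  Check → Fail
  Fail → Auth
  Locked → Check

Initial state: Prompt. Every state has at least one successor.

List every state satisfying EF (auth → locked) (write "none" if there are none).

States satisfying auth → locked: {Prompt, Auth, Fail, Locked}.
States satisfying EF (auth → locked): {Prompt, Auth, Check, Fail, Locked}.

{Prompt, Auth, Check, Fail, Locked}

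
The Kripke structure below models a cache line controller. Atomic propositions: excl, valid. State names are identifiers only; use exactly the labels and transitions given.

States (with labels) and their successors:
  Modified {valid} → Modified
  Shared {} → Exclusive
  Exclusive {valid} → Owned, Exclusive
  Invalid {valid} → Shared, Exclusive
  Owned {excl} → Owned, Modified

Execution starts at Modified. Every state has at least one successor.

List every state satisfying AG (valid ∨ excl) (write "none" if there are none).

{Modified, Exclusive, Owned}

States satisfying valid ∨ excl: {Modified, Exclusive, Invalid, Owned}.
States satisfying AG (valid ∨ excl): {Modified, Exclusive, Owned}.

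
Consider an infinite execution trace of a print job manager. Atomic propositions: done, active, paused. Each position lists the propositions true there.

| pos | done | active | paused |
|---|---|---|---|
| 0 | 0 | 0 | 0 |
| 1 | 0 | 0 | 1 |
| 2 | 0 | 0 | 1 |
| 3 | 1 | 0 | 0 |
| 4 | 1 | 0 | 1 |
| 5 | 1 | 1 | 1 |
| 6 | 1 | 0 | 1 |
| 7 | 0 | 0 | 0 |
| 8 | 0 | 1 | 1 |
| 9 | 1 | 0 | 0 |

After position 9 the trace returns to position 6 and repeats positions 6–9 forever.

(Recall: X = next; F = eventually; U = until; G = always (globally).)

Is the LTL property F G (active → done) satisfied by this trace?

Violated

G (active → done) is false at every position 0..9, so it never becomes true and F G (active → done) fails.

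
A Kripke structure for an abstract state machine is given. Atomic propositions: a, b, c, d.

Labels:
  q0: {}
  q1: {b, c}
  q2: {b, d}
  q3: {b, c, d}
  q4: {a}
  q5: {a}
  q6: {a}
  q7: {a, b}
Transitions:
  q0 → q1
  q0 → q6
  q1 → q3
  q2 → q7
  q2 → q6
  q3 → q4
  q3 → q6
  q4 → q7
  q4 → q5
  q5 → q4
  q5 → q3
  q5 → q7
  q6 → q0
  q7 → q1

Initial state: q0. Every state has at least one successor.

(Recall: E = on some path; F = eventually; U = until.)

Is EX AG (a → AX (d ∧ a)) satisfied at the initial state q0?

No

States satisfying AG (a → AX (d ∧ a)): ∅.
States satisfying EX AG (a → AX (d ∧ a)): ∅.
No suitable path/successor from q0 witnesses the formula.
q0 ∉ Sat(EX AG (a → AX (d ∧ a))).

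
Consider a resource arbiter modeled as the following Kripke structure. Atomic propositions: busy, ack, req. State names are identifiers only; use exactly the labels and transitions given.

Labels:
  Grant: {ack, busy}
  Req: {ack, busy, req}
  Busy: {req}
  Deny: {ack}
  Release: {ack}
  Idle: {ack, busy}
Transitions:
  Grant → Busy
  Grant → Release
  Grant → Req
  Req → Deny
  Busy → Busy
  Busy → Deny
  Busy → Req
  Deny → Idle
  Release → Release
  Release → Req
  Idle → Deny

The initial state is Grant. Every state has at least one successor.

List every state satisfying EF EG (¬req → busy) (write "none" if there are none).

{Grant, Busy}

States satisfying EG (¬req → busy): {Grant, Busy}.
States satisfying EF EG (¬req → busy): {Grant, Busy}.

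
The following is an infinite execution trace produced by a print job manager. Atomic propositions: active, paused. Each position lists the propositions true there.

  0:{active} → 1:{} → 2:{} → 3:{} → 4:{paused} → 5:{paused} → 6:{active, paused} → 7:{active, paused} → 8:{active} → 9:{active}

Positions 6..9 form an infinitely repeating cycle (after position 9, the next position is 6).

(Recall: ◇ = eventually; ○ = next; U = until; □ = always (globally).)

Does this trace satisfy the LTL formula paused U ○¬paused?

Walking from position 0: ○¬paused first holds at position 0, and paused holds at every earlier position along the way, so paused U ○¬paused holds.

Satisfied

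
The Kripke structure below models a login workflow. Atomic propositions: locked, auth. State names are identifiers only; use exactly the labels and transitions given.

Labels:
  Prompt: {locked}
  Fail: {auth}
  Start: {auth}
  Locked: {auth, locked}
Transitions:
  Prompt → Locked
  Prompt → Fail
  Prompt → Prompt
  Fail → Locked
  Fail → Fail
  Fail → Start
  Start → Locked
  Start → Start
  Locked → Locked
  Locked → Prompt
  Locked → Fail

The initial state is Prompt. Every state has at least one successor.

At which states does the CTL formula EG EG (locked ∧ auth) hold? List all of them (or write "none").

States satisfying EG (locked ∧ auth): {Locked}.
States satisfying EG EG (locked ∧ auth): {Locked}.

{Locked}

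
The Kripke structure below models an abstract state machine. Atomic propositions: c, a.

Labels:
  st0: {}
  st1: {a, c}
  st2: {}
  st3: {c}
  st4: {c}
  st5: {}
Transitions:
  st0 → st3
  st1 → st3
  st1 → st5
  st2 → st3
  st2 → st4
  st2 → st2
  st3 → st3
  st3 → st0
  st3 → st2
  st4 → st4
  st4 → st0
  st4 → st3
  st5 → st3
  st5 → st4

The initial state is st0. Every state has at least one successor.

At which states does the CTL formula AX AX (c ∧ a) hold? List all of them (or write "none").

none

States satisfying AX (c ∧ a): ∅.
States satisfying AX AX (c ∧ a): ∅.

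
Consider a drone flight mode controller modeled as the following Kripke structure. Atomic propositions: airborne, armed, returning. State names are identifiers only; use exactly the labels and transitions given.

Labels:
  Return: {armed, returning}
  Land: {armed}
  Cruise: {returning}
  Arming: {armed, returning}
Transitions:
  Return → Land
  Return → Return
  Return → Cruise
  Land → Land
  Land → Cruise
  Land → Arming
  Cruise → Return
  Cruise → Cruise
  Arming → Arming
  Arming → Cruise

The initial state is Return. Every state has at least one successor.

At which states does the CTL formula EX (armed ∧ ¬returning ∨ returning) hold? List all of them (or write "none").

{Return, Land, Cruise, Arming}

States satisfying armed ∧ ¬returning ∨ returning: {Return, Land, Cruise, Arming}.
States satisfying EX (armed ∧ ¬returning ∨ returning): {Return, Land, Cruise, Arming}.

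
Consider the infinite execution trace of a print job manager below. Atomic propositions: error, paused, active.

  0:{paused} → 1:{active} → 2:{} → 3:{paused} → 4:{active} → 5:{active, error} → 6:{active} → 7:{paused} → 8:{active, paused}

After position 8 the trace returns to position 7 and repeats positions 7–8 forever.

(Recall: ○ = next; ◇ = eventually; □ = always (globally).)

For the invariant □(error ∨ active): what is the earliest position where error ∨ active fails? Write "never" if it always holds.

0

At position 0 the labels are {paused}, so error ∨ active is false there. This is the first violation.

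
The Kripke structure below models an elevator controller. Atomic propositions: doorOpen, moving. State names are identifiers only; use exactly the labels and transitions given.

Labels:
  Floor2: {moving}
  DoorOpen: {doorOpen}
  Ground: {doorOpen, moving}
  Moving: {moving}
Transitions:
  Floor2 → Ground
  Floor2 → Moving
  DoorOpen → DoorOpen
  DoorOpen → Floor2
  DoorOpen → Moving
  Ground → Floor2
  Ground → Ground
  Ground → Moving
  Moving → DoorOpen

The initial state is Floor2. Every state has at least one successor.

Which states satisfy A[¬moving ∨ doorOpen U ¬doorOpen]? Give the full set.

States satisfying ¬moving ∨ doorOpen: {DoorOpen, Ground}.
States satisfying ¬doorOpen: {Floor2, Moving}.
States satisfying A[¬moving ∨ doorOpen U ¬doorOpen]: {Floor2, Moving}.

{Floor2, Moving}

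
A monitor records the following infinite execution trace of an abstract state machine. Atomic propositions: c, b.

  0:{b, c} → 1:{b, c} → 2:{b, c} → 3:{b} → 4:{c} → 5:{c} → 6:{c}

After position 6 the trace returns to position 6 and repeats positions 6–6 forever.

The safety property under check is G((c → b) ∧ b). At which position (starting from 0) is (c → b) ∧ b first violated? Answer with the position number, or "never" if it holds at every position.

4

Check (c → b) ∧ b at each position in order: 0 ✓, 1 ✓, 2 ✓, 3 ✓.
At position 4 the labels are {c}, so (c → b) ∧ b is false there. This is the first violation.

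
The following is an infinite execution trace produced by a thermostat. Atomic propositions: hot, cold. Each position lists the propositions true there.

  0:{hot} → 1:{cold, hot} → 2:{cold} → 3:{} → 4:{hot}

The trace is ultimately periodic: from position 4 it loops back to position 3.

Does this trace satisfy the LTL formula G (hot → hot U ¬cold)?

hot → hot U ¬cold must hold at every position from 0 onward. It fails at position 1, so G (hot → hot U ¬cold) is false.
Positions where hot holds: 0, 1, 4.
Check hot U ¬cold at each: 0→ok, 1→fails, 4→ok.

Violated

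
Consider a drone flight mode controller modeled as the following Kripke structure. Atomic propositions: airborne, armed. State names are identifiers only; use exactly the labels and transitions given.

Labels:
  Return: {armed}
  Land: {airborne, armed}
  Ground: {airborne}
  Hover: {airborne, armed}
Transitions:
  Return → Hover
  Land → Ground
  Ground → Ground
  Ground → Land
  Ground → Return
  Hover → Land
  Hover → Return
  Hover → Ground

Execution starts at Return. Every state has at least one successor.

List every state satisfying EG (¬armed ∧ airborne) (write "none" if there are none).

States satisfying ¬armed ∧ airborne: {Ground}.
States satisfying EG (¬armed ∧ airborne): {Ground}.

{Ground}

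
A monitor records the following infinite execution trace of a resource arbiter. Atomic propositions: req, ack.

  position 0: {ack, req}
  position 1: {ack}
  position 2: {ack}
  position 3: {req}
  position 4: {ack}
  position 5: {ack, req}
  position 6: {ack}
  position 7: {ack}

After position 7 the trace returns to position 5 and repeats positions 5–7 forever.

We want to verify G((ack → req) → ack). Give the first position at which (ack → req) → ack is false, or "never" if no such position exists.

Check (ack → req) → ack at each position in order: 0 ✓, 1 ✓, 2 ✓.
At position 3 the labels are {req}, so (ack → req) → ack is false there. This is the first violation.

3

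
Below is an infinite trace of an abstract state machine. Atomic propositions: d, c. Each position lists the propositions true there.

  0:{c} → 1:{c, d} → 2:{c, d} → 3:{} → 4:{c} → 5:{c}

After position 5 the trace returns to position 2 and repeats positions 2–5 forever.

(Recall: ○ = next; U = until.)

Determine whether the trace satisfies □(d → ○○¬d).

Holds

d → ○○¬d holds at every position 0..5, and those are all positions ever visited, so □(d → ○○¬d) holds.
Positions where d holds: 1, 2.
Check ○○¬d at each: 1→ok, 2→ok.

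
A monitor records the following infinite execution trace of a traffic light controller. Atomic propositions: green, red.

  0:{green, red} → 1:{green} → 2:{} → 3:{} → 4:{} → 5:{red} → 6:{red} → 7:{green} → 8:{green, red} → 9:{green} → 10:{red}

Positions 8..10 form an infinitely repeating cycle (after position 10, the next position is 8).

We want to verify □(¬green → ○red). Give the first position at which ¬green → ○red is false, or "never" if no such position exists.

Check ¬green → ○red at each position in order: 0 ✓, 1 ✓.
At position 2 the labels are {} and the next position 3 has {}, so ¬green → ○red is false there. This is the first violation.

2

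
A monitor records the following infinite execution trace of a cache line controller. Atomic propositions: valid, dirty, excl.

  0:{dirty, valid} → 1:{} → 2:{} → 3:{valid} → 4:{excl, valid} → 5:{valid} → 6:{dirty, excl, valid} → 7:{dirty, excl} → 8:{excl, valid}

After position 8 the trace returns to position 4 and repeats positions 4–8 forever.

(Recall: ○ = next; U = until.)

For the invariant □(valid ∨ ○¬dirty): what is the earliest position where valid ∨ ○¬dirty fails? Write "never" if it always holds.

never

valid ∨ ○¬dirty holds at every position 0..8, and those are all the positions the trace ever visits, so the invariant □(valid ∨ ○¬dirty) is never violated.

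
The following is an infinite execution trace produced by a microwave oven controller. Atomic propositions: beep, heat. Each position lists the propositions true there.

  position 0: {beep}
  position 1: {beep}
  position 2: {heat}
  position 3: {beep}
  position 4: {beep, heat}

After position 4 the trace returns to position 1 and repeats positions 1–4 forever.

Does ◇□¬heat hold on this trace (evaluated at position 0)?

□¬heat is false at every position 0..4, so it never becomes true and ◇□¬heat fails.

Violated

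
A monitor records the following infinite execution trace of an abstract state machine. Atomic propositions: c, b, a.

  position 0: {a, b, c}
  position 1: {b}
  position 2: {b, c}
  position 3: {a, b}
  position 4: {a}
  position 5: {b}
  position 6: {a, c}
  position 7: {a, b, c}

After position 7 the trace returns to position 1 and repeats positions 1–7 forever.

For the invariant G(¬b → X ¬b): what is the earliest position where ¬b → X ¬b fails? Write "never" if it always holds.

Check ¬b → X ¬b at each position in order: 0 ✓, 1 ✓, 2 ✓, 3 ✓.
At position 4 the labels are {a} and the next position 5 has {b}, so ¬b → X ¬b is false there. This is the first violation.

4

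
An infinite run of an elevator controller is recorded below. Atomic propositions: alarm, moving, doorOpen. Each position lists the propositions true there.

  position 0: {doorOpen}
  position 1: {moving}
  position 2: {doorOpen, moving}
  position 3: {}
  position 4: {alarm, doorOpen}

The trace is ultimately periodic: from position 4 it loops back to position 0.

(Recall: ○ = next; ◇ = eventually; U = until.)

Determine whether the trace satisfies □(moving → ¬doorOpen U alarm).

Violated

moving → ¬doorOpen U alarm must hold at every position from 0 onward. It fails at position 1, so □(moving → ¬doorOpen U alarm) is false.
Positions where moving holds: 1, 2.
Check ¬doorOpen U alarm at each: 1→fails, 2→fails.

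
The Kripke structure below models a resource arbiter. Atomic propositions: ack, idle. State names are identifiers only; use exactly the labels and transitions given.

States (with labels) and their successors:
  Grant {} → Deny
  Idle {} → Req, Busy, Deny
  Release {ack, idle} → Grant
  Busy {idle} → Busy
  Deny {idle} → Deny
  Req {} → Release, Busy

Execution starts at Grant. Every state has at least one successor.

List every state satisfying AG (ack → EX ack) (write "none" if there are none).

States satisfying ack → EX ack: {Grant, Idle, Busy, Deny, Req}.
States satisfying AG (ack → EX ack): {Grant, Busy, Deny}.

{Grant, Busy, Deny}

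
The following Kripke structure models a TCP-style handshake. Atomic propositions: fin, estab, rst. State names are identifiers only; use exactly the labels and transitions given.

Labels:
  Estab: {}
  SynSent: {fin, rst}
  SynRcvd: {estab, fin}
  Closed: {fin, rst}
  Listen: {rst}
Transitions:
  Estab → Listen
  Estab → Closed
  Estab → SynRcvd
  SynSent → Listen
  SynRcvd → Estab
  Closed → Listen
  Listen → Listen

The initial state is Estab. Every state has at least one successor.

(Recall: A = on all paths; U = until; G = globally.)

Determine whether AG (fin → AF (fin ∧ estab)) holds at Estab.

Violated

States satisfying fin → AF (fin ∧ estab): {Estab, SynRcvd, Listen}.
States satisfying AG (fin → AF (fin ∧ estab)): {Listen}.
Closed is reachable from Estab and violates fin → AF (fin ∧ estab), so AG fails at Estab.
Estab ∉ Sat(AG (fin → AF (fin ∧ estab))).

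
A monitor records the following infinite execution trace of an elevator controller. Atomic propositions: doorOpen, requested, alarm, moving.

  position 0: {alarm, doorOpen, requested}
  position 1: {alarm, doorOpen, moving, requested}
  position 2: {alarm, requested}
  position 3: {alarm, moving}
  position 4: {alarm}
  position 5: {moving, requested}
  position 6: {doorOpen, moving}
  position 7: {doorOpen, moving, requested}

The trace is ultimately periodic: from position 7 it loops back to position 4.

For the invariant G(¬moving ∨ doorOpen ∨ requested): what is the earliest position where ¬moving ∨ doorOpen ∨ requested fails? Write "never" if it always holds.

Check ¬moving ∨ doorOpen ∨ requested at each position in order: 0 ✓, 1 ✓, 2 ✓.
At position 3 the labels are {alarm, moving}, so ¬moving ∨ doorOpen ∨ requested is false there. This is the first violation.

3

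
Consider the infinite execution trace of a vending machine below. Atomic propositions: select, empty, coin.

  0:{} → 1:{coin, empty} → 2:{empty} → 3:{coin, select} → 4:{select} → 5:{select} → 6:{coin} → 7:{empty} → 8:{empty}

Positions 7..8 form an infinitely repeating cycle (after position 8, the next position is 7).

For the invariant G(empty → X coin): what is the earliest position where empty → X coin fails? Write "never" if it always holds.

1

Check empty → X coin at each position in order: 0 ✓.
At position 1 the labels are {coin, empty} and the next position 2 has {empty}, so empty → X coin is false there. This is the first violation.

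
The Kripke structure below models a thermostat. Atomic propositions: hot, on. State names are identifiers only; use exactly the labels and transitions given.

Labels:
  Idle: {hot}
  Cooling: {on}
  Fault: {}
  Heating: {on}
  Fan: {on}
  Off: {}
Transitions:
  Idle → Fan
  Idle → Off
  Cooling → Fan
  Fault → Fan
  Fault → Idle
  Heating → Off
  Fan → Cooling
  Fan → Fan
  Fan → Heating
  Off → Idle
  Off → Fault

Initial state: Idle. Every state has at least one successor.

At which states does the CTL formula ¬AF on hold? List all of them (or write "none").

{Idle, Fault, Off}

States satisfying on: {Cooling, Heating, Fan}.
States satisfying AF on: {Cooling, Heating, Fan}.
States satisfying ¬AF on: {Idle, Fault, Off}.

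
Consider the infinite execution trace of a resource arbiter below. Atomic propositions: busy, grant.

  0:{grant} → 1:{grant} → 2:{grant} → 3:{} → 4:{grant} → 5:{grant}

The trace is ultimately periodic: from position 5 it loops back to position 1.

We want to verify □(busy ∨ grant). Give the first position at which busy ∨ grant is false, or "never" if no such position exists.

Check busy ∨ grant at each position in order: 0 ✓, 1 ✓, 2 ✓.
At position 3 the labels are {}, so busy ∨ grant is false there. This is the first violation.

3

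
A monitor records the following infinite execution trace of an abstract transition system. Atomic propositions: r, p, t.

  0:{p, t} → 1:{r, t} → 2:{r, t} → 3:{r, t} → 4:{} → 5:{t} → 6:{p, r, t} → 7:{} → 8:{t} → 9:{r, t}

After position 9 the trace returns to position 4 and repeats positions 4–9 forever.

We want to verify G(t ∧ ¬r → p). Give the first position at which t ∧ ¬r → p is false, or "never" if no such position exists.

5

Check t ∧ ¬r → p at each position in order: 0 ✓, 1 ✓, 2 ✓, 3 ✓, 4 ✓.
At position 5 the labels are {t}, so t ∧ ¬r → p is false there. This is the first violation.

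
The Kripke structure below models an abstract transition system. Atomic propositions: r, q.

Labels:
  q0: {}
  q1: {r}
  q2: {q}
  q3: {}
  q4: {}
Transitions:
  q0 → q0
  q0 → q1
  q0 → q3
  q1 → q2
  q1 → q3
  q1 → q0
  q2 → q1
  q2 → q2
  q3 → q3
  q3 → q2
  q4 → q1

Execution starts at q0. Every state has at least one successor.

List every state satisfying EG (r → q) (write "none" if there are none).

States satisfying r → q: {q0, q2, q3, q4}.
States satisfying EG (r → q): {q0, q2, q3}.

{q0, q2, q3}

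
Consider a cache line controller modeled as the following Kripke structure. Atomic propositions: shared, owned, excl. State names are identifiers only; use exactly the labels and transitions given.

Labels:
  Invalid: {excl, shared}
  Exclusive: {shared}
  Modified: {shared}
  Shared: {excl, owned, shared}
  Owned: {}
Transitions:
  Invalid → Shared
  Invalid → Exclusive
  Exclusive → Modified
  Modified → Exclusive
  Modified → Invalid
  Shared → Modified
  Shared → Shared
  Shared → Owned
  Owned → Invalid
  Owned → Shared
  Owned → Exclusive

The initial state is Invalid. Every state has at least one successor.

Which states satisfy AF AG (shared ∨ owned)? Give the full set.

States satisfying AG (shared ∨ owned): ∅.
States satisfying AF AG (shared ∨ owned): ∅.

none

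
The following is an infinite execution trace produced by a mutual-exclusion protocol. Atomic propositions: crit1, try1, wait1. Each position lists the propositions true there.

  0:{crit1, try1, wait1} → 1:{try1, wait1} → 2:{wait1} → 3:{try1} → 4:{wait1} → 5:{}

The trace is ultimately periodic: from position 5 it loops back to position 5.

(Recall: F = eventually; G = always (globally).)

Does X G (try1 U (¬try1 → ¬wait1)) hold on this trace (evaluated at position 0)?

Violated

The position after 0 is 1; G (try1 U (¬try1 → ¬wait1)) is false there.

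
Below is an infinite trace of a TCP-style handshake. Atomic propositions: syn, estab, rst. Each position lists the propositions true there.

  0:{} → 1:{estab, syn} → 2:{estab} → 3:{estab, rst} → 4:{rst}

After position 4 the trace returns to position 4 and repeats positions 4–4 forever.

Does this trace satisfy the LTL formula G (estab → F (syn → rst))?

Satisfied

estab → F (syn → rst) holds at every position 0..4, and those are all positions ever visited, so G (estab → F (syn → rst)) holds.
Positions where estab holds: 1, 2, 3.
Check F (syn → rst) at each: 1→ok, 2→ok, 3→ok.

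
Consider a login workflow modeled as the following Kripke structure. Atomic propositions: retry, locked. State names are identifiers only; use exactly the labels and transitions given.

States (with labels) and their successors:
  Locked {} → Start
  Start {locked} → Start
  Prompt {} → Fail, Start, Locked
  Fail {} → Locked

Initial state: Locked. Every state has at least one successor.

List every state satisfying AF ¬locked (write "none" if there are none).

{Locked, Prompt, Fail}

States satisfying ¬locked: {Locked, Prompt, Fail}.
States satisfying AF ¬locked: {Locked, Prompt, Fail}.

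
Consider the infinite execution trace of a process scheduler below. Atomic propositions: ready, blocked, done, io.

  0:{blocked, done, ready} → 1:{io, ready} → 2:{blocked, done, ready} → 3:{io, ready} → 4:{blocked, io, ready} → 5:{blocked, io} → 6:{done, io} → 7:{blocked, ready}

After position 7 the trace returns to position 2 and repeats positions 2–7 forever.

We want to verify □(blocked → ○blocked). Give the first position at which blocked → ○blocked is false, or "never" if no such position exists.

0

At position 0 the labels are {blocked, done, ready} and the next position 1 has {io, ready}, so blocked → ○blocked is false there. This is the first violation.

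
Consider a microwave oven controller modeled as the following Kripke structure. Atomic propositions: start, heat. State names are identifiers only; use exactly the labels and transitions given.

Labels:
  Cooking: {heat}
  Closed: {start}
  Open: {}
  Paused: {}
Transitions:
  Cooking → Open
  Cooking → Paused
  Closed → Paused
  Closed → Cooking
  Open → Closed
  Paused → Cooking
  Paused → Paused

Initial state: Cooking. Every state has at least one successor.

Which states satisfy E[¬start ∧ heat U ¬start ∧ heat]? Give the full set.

{Cooking}

States satisfying ¬start ∧ heat: {Cooking}.
States satisfying E[¬start ∧ heat U ¬start ∧ heat]: {Cooking}.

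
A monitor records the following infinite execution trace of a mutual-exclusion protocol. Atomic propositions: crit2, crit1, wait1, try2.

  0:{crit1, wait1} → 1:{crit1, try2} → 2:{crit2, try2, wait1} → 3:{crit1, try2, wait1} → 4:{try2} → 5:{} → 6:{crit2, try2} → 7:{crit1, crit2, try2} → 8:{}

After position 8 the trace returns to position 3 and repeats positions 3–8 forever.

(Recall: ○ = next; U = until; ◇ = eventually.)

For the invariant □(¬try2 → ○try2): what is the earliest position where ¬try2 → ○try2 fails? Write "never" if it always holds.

¬try2 → ○try2 holds at every position 0..8, and those are all the positions the trace ever visits, so the invariant □(¬try2 → ○try2) is never violated.

never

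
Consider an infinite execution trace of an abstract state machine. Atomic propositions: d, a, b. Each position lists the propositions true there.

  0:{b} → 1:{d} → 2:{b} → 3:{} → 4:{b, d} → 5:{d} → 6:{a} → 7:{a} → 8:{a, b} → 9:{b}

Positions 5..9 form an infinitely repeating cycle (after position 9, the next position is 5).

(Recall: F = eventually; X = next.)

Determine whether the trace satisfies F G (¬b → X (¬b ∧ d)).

G (¬b → X (¬b ∧ d)) is false at every position 0..9, so it never becomes true and F G (¬b → X (¬b ∧ d)) fails.

Violated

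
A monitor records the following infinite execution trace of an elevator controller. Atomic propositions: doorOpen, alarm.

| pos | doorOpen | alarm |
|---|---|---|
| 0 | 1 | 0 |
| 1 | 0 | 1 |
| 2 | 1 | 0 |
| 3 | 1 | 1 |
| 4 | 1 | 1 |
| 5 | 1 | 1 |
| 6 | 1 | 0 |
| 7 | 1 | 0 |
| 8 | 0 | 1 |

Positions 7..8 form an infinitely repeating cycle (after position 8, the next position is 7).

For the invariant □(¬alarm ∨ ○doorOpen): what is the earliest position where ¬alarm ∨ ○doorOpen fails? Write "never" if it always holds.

never

¬alarm ∨ ○doorOpen holds at every position 0..8, and those are all the positions the trace ever visits, so the invariant □(¬alarm ∨ ○doorOpen) is never violated.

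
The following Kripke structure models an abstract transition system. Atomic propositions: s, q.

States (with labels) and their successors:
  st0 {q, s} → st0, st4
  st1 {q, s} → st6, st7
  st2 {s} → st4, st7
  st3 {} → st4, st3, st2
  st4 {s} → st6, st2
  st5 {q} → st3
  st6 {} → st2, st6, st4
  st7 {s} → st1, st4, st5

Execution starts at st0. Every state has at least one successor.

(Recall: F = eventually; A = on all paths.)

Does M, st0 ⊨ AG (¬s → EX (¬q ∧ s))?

States satisfying ¬s → EX (¬q ∧ s): {st0, st1, st2, st3, st4, st6, st7}.
States satisfying AG (¬s → EX (¬q ∧ s)): ∅.
st5 is reachable from st0 and violates ¬s → EX (¬q ∧ s), so AG fails at st0.
st0 ∉ Sat(AG (¬s → EX (¬q ∧ s))).

Does not hold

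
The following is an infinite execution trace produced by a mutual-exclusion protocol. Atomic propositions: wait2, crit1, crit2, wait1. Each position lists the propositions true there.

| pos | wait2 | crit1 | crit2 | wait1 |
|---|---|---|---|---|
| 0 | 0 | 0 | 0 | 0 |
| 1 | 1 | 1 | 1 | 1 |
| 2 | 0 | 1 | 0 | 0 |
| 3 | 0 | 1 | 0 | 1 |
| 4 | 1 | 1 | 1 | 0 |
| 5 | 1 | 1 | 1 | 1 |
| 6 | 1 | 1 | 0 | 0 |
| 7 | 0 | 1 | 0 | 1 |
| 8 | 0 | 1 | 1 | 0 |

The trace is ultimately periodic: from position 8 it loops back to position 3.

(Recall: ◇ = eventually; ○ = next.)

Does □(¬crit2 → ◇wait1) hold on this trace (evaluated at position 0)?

¬crit2 → ◇wait1 holds at every position 0..8, and those are all positions ever visited, so □(¬crit2 → ◇wait1) holds.
Positions where ¬crit2 holds: 0, 2, 3, 6, 7.
Check ◇wait1 at each: 0→ok, 2→ok, 3→ok, 6→ok, 7→ok.

Yes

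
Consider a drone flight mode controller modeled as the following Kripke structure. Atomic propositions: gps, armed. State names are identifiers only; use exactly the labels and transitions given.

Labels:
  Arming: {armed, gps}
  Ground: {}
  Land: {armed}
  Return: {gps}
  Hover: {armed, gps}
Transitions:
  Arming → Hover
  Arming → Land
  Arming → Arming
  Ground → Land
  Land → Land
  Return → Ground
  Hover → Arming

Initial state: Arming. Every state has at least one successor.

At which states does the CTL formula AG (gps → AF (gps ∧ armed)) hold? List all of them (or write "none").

{Arming, Ground, Land, Hover}

States satisfying gps → AF (gps ∧ armed): {Arming, Ground, Land, Hover}.
States satisfying AG (gps → AF (gps ∧ armed)): {Arming, Ground, Land, Hover}.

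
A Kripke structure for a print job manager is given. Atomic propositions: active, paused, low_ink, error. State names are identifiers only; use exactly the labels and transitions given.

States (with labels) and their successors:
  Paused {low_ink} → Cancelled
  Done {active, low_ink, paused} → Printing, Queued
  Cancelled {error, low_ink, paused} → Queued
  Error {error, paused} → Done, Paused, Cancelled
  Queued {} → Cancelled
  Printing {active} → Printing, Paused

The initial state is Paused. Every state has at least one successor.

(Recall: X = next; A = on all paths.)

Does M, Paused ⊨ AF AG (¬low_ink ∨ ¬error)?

Does not hold

States satisfying AG (¬low_ink ∨ ¬error): ∅.
States satisfying AF AG (¬low_ink ∨ ¬error): ∅.
There is a path from Paused along which AG (¬low_ink ∨ ¬error) never holds.
Paused ∉ Sat(AF AG (¬low_ink ∨ ¬error)).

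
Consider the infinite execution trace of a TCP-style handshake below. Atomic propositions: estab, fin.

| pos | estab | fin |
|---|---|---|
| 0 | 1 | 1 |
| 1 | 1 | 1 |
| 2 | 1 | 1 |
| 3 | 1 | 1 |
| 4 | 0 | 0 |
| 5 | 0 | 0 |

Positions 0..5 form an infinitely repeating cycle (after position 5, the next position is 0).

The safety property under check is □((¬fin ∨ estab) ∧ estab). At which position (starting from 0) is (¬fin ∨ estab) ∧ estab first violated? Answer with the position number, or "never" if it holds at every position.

4

Check (¬fin ∨ estab) ∧ estab at each position in order: 0 ✓, 1 ✓, 2 ✓, 3 ✓.
At position 4 the labels are {}, so (¬fin ∨ estab) ∧ estab is false there. This is the first violation.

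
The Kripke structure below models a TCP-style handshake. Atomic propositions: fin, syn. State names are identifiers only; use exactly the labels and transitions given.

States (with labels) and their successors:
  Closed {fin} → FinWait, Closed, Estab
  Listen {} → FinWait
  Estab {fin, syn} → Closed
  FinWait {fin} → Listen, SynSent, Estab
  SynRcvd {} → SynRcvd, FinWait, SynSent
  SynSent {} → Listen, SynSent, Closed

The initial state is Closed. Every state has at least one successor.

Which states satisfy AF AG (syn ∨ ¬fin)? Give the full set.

none

States satisfying AG (syn ∨ ¬fin): ∅.
States satisfying AF AG (syn ∨ ¬fin): ∅.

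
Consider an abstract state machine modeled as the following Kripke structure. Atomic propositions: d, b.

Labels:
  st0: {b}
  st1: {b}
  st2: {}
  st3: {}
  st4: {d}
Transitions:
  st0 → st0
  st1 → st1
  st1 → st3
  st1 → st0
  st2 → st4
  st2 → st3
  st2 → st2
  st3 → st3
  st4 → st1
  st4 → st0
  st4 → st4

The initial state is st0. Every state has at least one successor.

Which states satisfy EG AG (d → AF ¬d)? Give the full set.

States satisfying AG (d → AF ¬d): {st0, st1, st3}.
States satisfying EG AG (d → AF ¬d): {st0, st1, st3}.

{st0, st1, st3}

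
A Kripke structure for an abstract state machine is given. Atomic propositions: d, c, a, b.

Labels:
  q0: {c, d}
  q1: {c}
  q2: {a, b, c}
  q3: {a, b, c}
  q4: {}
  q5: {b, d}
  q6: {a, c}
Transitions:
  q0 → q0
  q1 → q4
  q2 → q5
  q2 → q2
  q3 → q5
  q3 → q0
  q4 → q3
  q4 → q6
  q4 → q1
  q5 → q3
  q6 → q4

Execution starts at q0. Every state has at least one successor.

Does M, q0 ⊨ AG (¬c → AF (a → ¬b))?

States satisfying ¬c → AF (a → ¬b): {q0, q1, q2, q3, q4, q5, q6}.
States satisfying AG (¬c → AF (a → ¬b)): {q0, q1, q2, q3, q4, q5, q6}.
Every state reachable from q0 satisfies ¬c → AF (a → ¬b).
q0 ∈ Sat(AG (¬c → AF (a → ¬b))).

Yes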